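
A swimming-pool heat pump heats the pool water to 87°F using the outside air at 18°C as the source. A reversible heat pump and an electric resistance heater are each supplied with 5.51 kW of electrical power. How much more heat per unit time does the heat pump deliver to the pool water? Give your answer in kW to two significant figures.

In absolute terms T_C = 291.15 K and T_H = 303.71 K, so ΔT = 12.56 K.
COP_Carnot = T_H/ΔT = 303.71/12.56 = 24.19.
The heat pump delivers Q̇_H = COP × Ẇ = 133.3 kW; the resistance heater delivers Ẇ = 5.510 kW.
Extra = (COP − 1)·Ẇ = 127.8 kW.

130 kW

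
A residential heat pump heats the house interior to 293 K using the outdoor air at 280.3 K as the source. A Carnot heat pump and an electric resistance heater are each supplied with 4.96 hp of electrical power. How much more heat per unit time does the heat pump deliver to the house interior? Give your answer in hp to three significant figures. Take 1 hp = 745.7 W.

The reservoir spacing is ΔT = 293 − 280.3 = 12.70 K.
COP_Carnot = T_H/ΔT = 293.00/12.70 = 23.07.
The heat pump delivers Q̇_H = COP × Ẇ = 114.4 hp; the resistance heater delivers Ẇ = 4.960 hp.
Extra = (COP − 1)·Ẇ = 109.5 hp.

109 hp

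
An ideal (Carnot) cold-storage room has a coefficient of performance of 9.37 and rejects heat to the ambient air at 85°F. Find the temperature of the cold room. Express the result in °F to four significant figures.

For a Carnot refrigerator COP_R = T_C/(T_H − T_C), so T_C = COP·T_H/(1 + COP).
With T_H = 302.59 K, T_C = 9.37 × 302.59/10.37 = 273.41 K.
Converting, 273.41 K = 32.48°F.

32.48 °F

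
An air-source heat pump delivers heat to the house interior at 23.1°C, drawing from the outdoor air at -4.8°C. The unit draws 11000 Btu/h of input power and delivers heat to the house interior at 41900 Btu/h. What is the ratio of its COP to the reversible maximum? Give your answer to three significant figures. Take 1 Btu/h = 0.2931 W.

0.359

COP_actual = Q̇_H/Ẇ = 41900/11000 = 3.809.
In absolute terms T_C = 268.35 K and T_H = 296.25 K, so ΔT = 27.90 K.
COP_Carnot = T_H/ΔT = 296.25/27.90 = 10.62.
η_II = COP_actual/COP_Carnot = 3.809/10.62 = 0.3587.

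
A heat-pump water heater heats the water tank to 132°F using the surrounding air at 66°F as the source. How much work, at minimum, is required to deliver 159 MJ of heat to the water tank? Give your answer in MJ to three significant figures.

In absolute terms T_C = 292.04 K and T_H = 328.71 K, so ΔT = 36.67 K.
The reversible limit is COP_HP = T_H/ΔT = 8.965, so W_min = Q_H/COP = Q_H·ΔT/T_H.
W_min = 159.0 × 36.67/328.71 = 17.74 MJ.

17.7 MJ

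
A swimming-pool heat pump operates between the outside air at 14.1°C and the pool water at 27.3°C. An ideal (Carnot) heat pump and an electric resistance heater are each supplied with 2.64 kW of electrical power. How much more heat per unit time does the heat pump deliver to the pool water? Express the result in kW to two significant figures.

In absolute terms T_C = 287.25 K and T_H = 300.45 K, so ΔT = 13.20 K.
COP_Carnot = T_H/ΔT = 300.45/13.20 = 22.76.
The heat pump delivers Q̇_H = COP × Ẇ = 60.09 kW; the resistance heater delivers Ẇ = 2.640 kW.
Extra = (COP − 1)·Ẇ = 57.45 kW.

57 kW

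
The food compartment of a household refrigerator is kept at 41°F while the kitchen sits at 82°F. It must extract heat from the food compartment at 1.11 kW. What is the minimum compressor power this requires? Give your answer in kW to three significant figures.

0.0909 kW

In absolute terms T_C = 278.15 K and T_H = 300.93 K, so ΔT = 22.78 K.
COP_Carnot = T_C/ΔT = 278.15/22.78 = 12.21.
Ẇ_min = Q̇/COP_Carnot = 1.110/12.21 = 0.09090 kW.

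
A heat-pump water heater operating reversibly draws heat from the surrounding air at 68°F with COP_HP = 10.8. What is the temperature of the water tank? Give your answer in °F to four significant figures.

121.8 °F

COP_HP = T_H/(T_H − T_C) rearranges to T_H = COP·T_C/(COP − 1).
With T_C = 293.15 K, T_H = 10.8 × 293.15/9.800 = 323.06 K.
Converting, 323.06 K = 121.84°F.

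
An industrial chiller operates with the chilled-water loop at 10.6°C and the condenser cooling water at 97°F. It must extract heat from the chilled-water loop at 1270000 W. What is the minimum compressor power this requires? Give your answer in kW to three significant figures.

114 kW

In absolute terms T_C = 283.75 K and T_H = 309.26 K, so ΔT = 25.51 K.
COP_Carnot = T_C/ΔT = 283.75/25.51 = 11.12.
Ẇ_min = Q̇/COP_Carnot = 1270000/11.12 = 114200 W = 114.2 kW.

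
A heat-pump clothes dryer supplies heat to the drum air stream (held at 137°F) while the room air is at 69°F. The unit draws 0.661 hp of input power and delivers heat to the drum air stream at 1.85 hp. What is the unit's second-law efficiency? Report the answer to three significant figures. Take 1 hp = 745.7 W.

0.319

COP_actual = Q̇_H/Ẇ = 1.850/0.6610 = 2.799.
In absolute terms T_C = 293.71 K and T_H = 331.48 K, so ΔT = 37.78 K.
COP_Carnot = T_H/ΔT = 331.48/37.78 = 8.775.
η_II = COP_actual/COP_Carnot = 2.799/8.775 = 0.3190.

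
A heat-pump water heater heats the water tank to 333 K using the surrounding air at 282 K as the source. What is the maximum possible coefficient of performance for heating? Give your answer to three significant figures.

The reservoir spacing is ΔT = 333 − 282 = 51.00 K.
For a reversible cycle, COP_Carnot = T_H/ΔT = 333.00/51.00 = 6.529.

6.53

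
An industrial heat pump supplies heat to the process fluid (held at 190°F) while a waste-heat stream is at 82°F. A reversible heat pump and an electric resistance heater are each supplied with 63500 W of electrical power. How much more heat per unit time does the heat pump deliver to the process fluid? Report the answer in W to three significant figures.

In absolute terms T_C = 300.93 K and T_H = 360.93 K, so ΔT = 60.00 K.
COP_Carnot = T_H/ΔT = 360.93/60.00 = 6.015.
The heat pump delivers Q̇_H = COP × Ẇ = 382000 W; the resistance heater delivers Ẇ = 63500 W.
Extra = (COP − 1)·Ẇ = 318500 W.

318000 W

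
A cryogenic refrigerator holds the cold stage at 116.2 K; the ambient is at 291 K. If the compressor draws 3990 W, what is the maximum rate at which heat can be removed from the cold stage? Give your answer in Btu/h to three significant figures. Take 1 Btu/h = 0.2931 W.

The reservoir spacing is ΔT = 291 − 116.2 = 174.8 K.
COP_Carnot = T_C/ΔT = 116.20/174.8 = 0.6648.
Q̇_max = COP_Carnot × Ẇ = 0.6648 × 3990 W = 2652 W = 9049 Btu/h.

9050 Btu/h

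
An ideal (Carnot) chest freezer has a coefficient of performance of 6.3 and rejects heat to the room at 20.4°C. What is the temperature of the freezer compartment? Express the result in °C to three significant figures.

For a Carnot refrigerator COP_R = T_C/(T_H − T_C), so T_C = COP·T_H/(1 + COP).
With T_H = 293.55 K, T_C = 6.3 × 293.55/7.300 = 253.34 K.
Converting, 253.34 K = -19.81°C.

-19.8 °C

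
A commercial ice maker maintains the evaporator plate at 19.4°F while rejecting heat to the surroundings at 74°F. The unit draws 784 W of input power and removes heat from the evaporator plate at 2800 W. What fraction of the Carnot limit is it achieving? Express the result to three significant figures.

0.407

COP_actual = Q̇_C/Ẇ = 2800/784.0 = 3.571.
In absolute terms T_C = 266.15 K and T_H = 296.48 K, so ΔT = 30.33 K.
COP_Carnot = T_C/ΔT = 266.15/30.33 = 8.774.
η_II = COP_actual/COP_Carnot = 3.571/8.774 = 0.4070.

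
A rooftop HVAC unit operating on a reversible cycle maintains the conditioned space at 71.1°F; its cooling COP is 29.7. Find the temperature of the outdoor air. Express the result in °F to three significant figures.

COP_R = T_C/(T_H − T_C) gives T_H − T_C = T_C/COP.
With T_C = 294.87 K, T_H = 294.87 × (1 + 1/29.7) = 304.80 K.
Converting, 304.80 K = 88.97°F.

89.0 °F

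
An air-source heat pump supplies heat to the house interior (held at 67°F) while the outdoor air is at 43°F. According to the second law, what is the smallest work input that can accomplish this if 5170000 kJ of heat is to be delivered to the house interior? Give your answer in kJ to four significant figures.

In absolute terms T_C = 279.26 K and T_H = 292.59 K, so ΔT = 13.33 K.
The reversible limit is COP_HP = T_H/ΔT = 21.94, so W_min = Q_H/COP = Q_H·ΔT/T_H.
W_min = 5170000 × 13.33/292.59 = 235600 kJ.

235600 kJ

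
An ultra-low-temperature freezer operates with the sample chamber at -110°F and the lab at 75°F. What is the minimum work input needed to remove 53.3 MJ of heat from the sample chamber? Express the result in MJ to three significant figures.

28.2 MJ

In absolute terms T_C = 194.26 K and T_H = 297.04 K, so ΔT = 102.8 K.
The reversible limit is COP_R = T_C/ΔT = 1.890, so W_min = Q_C/COP = Q_C·ΔT/T_C.
W_min = 53.30 × 102.8/194.26 = 28.20 MJ.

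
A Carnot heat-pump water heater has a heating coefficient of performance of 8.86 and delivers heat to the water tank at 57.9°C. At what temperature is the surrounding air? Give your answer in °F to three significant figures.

69.0 °F

COP_HP = T_H/(T_H − T_C) gives T_H − T_C = T_H/COP.
With T_H = 331.05 K, T_C = 331.05 × (1 − 1/8.86) = 293.69 K.
Converting, 293.69 K = 68.96°F.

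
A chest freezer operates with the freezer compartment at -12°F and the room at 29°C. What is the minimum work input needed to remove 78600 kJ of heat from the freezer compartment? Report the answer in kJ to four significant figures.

In absolute terms T_C = 248.71 K and T_H = 302.15 K, so ΔT = 53.44 K.
The reversible limit is COP_R = T_C/ΔT = 4.654, so W_min = Q_C/COP = Q_C·ΔT/T_C.
W_min = 78600 × 53.44/248.71 = 16890 kJ.

16890 kJ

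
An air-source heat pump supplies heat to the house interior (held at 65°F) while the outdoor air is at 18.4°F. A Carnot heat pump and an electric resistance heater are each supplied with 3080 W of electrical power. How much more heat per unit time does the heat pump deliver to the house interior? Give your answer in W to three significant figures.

In absolute terms T_C = 265.59 K and T_H = 291.48 K, so ΔT = 25.89 K.
COP_Carnot = T_H/ΔT = 291.48/25.89 = 11.26.
The heat pump delivers Q̇_H = COP × Ẇ = 34680 W; the resistance heater delivers Ẇ = 3080 W.
Extra = (COP − 1)·Ẇ = 31600 W.

31600 W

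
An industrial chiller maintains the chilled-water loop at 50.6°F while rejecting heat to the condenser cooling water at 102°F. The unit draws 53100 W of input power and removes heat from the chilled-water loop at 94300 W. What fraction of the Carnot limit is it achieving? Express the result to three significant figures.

0.179

COP_actual = Q̇_C/Ẇ = 94300/53100 = 1.776.
In absolute terms T_C = 283.48 K and T_H = 312.04 K, so ΔT = 28.56 K.
COP_Carnot = T_C/ΔT = 283.48/28.56 = 9.927.
η_II = COP_actual/COP_Carnot = 1.776/9.927 = 0.1789.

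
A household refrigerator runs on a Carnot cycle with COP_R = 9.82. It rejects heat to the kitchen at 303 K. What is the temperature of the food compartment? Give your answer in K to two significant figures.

For a Carnot refrigerator COP_R = T_C/(T_H − T_C), so T_C = COP·T_H/(1 + COP).
With T_H = 303.00 K, T_C = 9.82 × 303.00/10.82 = 275.00 K.

270 K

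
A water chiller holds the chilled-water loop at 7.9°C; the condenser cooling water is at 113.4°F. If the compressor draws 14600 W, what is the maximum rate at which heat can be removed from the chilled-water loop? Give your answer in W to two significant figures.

110000 W

In absolute terms T_C = 281.05 K and T_H = 318.37 K, so ΔT = 37.32 K.
COP_Carnot = T_C/ΔT = 281.05/37.32 = 7.530.
Q̇_max = COP_Carnot × Ẇ = 7.530 × 14600 W = 109900 W.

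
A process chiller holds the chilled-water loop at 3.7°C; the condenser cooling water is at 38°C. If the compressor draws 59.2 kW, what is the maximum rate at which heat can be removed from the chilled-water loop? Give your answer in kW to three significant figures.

478 kW

In absolute terms T_C = 276.85 K and T_H = 311.15 K, so ΔT = 34.30 K.
COP_Carnot = T_C/ΔT = 276.85/34.30 = 8.071.
Q̇_max = COP_Carnot × Ẇ = 8.071 × 59.20 kW = 477.8 kW.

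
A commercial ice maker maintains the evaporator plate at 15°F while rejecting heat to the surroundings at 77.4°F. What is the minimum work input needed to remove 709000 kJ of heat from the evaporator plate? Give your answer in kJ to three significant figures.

In absolute terms T_C = 263.71 K and T_H = 298.37 K, so ΔT = 34.67 K.
The reversible limit is COP_R = T_C/ΔT = 7.607, so W_min = Q_C/COP = Q_C·ΔT/T_C.
W_min = 709000 × 34.67/263.71 = 93200 kJ.

93200 kJ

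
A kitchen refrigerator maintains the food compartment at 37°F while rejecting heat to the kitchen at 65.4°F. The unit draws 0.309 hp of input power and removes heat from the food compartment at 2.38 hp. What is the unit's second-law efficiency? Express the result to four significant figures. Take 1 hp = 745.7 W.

COP_actual = Q̇_C/Ẇ = 2.380/0.3090 = 7.702.
In absolute terms T_C = 275.93 K and T_H = 291.71 K, so ΔT = 15.78 K.
COP_Carnot = T_C/ΔT = 275.93/15.78 = 17.49.
η_II = COP_actual/COP_Carnot = 7.702/17.49 = 0.4404.

0.4404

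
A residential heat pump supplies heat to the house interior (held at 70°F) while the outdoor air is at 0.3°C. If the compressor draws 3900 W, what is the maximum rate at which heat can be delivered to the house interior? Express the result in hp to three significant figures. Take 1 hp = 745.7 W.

In absolute terms T_C = 273.45 K and T_H = 294.26 K, so ΔT = 20.81 K.
COP_Carnot = T_H/ΔT = 294.26/20.81 = 14.14.
Q̇_max = COP_Carnot × Ẇ = 14.14 × 3900 W = 55140 W = 73.95 hp.

73.9 hp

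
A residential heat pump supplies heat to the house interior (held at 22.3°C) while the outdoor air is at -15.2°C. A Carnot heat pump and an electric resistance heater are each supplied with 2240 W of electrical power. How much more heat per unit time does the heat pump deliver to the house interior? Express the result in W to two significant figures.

15000 W

In absolute terms T_C = 257.95 K and T_H = 295.45 K, so ΔT = 37.50 K.
COP_Carnot = T_H/ΔT = 295.45/37.50 = 7.879.
The heat pump delivers Q̇_H = COP × Ẇ = 17650 W; the resistance heater delivers Ẇ = 2240 W.
Extra = (COP − 1)·Ẇ = 15410 W.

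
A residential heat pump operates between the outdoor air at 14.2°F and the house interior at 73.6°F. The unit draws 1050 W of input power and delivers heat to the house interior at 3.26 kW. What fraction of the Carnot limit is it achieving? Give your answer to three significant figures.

Converting, Q̇_H = 3.260 kW = 3260 W, so COP_actual = Q̇_H/Ẇ = 3260/1050 = 3.105.
In absolute terms T_C = 263.26 K and T_H = 296.26 K, so ΔT = 33.00 K.
COP_Carnot = T_H/ΔT = 296.26/33.00 = 8.978.
η_II = COP_actual/COP_Carnot = 3.105/8.978 = 0.3458.

0.346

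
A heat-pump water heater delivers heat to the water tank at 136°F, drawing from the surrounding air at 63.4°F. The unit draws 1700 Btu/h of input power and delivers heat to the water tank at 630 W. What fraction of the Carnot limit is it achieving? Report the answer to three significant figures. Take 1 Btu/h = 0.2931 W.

0.154

Converting, Q̇_H = 630.0 W = 2149 Btu/h, so COP_actual = Q̇_H/Ẇ = 2149/1700 = 1.264.
In absolute terms T_C = 290.59 K and T_H = 330.93 K, so ΔT = 40.33 K.
COP_Carnot = T_H/ΔT = 330.93/40.33 = 8.205.
η_II = COP_actual/COP_Carnot = 1.264/8.205 = 0.1541.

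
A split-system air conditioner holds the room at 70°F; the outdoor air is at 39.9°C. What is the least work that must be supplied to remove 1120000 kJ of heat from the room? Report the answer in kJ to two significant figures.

72000 kJ

In absolute terms T_C = 294.26 K and T_H = 313.05 K, so ΔT = 18.79 K.
The reversible limit is COP_R = T_C/ΔT = 15.66, so W_min = Q_C/COP = Q_C·ΔT/T_C.
W_min = 1120000 × 18.79/294.26 = 71510 kJ.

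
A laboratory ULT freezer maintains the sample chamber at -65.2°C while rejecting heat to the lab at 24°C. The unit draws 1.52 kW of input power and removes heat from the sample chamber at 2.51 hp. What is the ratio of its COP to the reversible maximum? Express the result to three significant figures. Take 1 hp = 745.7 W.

Converting, Q̇_C = 2.510 hp = 1.872 kW, so COP_actual = Q̇_C/Ẇ = 1.872/1.520 = 1.231.
In absolute terms T_C = 207.95 K and T_H = 297.15 K, so ΔT = 89.20 K.
COP_Carnot = T_C/ΔT = 207.95/89.20 = 2.331.
η_II = COP_actual/COP_Carnot = 1.231/2.331 = 0.5282.

0.528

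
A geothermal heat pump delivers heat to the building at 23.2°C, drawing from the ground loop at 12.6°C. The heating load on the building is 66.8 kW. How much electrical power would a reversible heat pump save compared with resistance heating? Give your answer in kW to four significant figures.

In absolute terms T_C = 285.75 K and T_H = 296.35 K, so ΔT = 10.60 K.
COP_Carnot = T_H/ΔT = 296.35/10.60 = 27.96.
Resistance heating needs Ẇ_res = Q̇_H = 66.80 kW; the reversible heat pump needs only Ẇ_hp = Q̇_H/COP = 2.389 kW.
Saving = 66.80 − 2.389 = 64.41 kW.

64.41 kW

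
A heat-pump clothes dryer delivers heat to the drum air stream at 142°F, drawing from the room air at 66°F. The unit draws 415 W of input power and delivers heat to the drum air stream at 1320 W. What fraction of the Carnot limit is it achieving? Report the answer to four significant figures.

0.4018

COP_actual = Q̇_H/Ẇ = 1320/415.0 = 3.181.
In absolute terms T_C = 292.04 K and T_H = 334.26 K, so ΔT = 42.22 K.
COP_Carnot = T_H/ΔT = 334.26/42.22 = 7.917.
η_II = COP_actual/COP_Carnot = 3.181/7.917 = 0.4018.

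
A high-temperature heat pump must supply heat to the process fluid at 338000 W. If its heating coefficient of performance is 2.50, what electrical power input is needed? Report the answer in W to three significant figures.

Ẇ = Q̇_H/COP_HP = 338000/2.50 = 135200 W.

135000 W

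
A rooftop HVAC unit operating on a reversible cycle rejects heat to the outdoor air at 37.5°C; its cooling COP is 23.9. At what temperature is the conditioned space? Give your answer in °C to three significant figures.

For a Carnot refrigerator COP_R = T_C/(T_H − T_C), so T_C = COP·T_H/(1 + COP).
With T_H = 310.65 K, T_C = 23.9 × 310.65/24.90 = 298.17 K.
Converting, 298.17 K = 25.02°C.

25.0 °C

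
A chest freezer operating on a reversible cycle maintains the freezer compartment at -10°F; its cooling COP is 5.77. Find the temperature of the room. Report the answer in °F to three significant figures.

67.9 °F

COP_R = T_C/(T_H − T_C) gives T_H − T_C = T_C/COP.
With T_C = 249.82 K, T_H = 249.82 × (1 + 1/5.77) = 293.11 K.
Converting, 293.11 K = 67.93°F.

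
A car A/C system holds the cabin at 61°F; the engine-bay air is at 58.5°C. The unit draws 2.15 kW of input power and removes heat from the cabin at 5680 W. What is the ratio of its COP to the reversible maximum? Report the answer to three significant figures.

Converting, Q̇_C = 5680 W = 5.680 kW, so COP_actual = Q̇_C/Ẇ = 5.680/2.150 = 2.642.
In absolute terms T_C = 289.26 K and T_H = 331.65 K, so ΔT = 42.39 K.
COP_Carnot = T_C/ΔT = 289.26/42.39 = 6.824.
η_II = COP_actual/COP_Carnot = 2.642/6.824 = 0.3871.

0.387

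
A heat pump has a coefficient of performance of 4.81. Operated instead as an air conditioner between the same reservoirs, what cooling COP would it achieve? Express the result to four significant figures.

3.810

Since Q_H = Q_C + W for any cycle, COP_R = Q_C/W = Q_H/W − 1.
COP_R = 4.81 − 1 = 3.81.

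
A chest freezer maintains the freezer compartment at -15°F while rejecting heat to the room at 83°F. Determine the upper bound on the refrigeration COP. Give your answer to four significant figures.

4.537

In absolute terms T_C = 247.04 K and T_H = 301.48 K, so ΔT = 54.44 K.
For a reversible cycle, COP_Carnot = T_C/ΔT = 247.04/54.44 = 4.537.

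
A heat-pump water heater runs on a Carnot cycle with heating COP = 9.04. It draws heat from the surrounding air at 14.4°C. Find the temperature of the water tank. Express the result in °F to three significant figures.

COP_HP = T_H/(T_H − T_C) rearranges to T_H = COP·T_C/(COP − 1).
With T_C = 287.55 K, T_H = 9.04 × 287.55/8.040 = 323.31 K.
Converting, 323.31 K = 122.30°F.

122 °F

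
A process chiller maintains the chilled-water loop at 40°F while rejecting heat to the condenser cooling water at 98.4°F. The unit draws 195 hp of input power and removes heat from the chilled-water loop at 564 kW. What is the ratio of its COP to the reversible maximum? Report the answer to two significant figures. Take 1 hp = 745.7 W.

Converting, Q̇_C = 564.0 kW = 756.3 hp, so COP_actual = Q̇_C/Ẇ = 756.3/195.0 = 3.879.
In absolute terms T_C = 277.59 K and T_H = 310.04 K, so ΔT = 32.44 K.
COP_Carnot = T_C/ΔT = 277.59/32.44 = 8.556.
η_II = COP_actual/COP_Carnot = 3.879/8.556 = 0.4533.

0.45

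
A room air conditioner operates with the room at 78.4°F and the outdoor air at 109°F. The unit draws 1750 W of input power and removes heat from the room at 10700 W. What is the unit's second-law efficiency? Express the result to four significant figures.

0.3477

COP_actual = Q̇_C/Ẇ = 10700/1750 = 6.114.
In absolute terms T_C = 298.93 K and T_H = 315.93 K, so ΔT = 17.00 K.
COP_Carnot = T_C/ΔT = 298.93/17.00 = 17.58.
η_II = COP_actual/COP_Carnot = 6.114/17.58 = 0.3477.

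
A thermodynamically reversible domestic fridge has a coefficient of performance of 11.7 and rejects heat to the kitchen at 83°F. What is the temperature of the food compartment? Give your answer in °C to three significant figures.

For a Carnot refrigerator COP_R = T_C/(T_H − T_C), so T_C = COP·T_H/(1 + COP).
With T_H = 301.48 K, T_C = 11.7 × 301.48/12.70 = 277.74 K.
Converting, 277.74 K = 4.59°C.

4.59 °C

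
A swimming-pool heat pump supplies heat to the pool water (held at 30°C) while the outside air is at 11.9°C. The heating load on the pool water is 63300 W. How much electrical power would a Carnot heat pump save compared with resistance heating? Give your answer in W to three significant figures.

In absolute terms T_C = 285.05 K and T_H = 303.15 K, so ΔT = 18.10 K.
COP_Carnot = T_H/ΔT = 303.15/18.10 = 16.75.
Resistance heating needs Ẇ_res = Q̇_H = 63300 W; the reversible heat pump needs only Ẇ_hp = Q̇_H/COP = 3779 W.
Saving = 63300 − 3779 = 59520 W.

59500 W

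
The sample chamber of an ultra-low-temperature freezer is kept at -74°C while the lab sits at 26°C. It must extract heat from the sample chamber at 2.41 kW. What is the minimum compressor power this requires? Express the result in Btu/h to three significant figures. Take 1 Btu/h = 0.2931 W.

4130 Btu/h

In absolute terms T_C = 199.15 K and T_H = 299.15 K, so ΔT = 100.0 K.
COP_Carnot = T_C/ΔT = 199.15/100.0 = 1.992.
Ẇ_min = Q̇/COP_Carnot = 2.410/1.992 = 1.210 kW = 4129 Btu/h.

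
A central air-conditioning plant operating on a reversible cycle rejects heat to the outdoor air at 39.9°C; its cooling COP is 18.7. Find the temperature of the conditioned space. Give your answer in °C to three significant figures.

24.0 °C

For a Carnot refrigerator COP_R = T_C/(T_H − T_C), so T_C = COP·T_H/(1 + COP).
With T_H = 313.05 K, T_C = 18.7 × 313.05/19.70 = 297.16 K.
Converting, 297.16 K = 24.01°C.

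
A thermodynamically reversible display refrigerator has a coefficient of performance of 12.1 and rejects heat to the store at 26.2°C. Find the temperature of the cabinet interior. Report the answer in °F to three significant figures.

38.0 °F

For a Carnot refrigerator COP_R = T_C/(T_H − T_C), so T_C = COP·T_H/(1 + COP).
With T_H = 299.35 K, T_C = 12.1 × 299.35/13.10 = 276.50 K.
Converting, 276.50 K = 38.03°F.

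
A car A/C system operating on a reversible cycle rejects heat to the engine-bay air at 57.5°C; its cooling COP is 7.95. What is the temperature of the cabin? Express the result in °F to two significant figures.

For a Carnot refrigerator COP_R = T_C/(T_H − T_C), so T_C = COP·T_H/(1 + COP).
With T_H = 330.65 K, T_C = 7.95 × 330.65/8.950 = 293.71 K.
Converting, 293.71 K = 69.00°F.

69 °F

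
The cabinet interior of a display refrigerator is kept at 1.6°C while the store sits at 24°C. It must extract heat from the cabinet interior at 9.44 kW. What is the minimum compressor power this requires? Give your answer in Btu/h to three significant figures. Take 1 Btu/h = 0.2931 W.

2630 Btu/h

In absolute terms T_C = 274.75 K and T_H = 297.15 K, so ΔT = 22.40 K.
COP_Carnot = T_C/ΔT = 274.75/22.40 = 12.27.
Ẇ_min = Q̇/COP_Carnot = 9.440/12.27 = 0.7696 kW = 2626 Btu/h.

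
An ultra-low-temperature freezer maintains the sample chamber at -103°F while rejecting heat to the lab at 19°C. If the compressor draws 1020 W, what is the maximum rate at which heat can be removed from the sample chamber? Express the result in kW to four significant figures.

2.150 kW

In absolute terms T_C = 198.15 K and T_H = 292.15 K, so ΔT = 94.00 K.
COP_Carnot = T_C/ΔT = 198.15/94.00 = 2.108.
Q̇_max = COP_Carnot × Ẇ = 2.108 × 1020 W = 2150 W = 2.150 kW.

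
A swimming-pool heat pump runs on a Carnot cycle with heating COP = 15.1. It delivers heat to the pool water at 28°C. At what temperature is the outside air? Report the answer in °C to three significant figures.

COP_HP = T_H/(T_H − T_C) gives T_H − T_C = T_H/COP.
With T_H = 301.15 K, T_C = 301.15 × (1 − 1/15.1) = 281.21 K.
Converting, 281.21 K = 8.06°C.

8.06 °C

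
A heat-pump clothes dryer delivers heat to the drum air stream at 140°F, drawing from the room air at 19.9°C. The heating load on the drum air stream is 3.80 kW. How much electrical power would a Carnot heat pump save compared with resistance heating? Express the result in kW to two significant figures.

3.3 kW

In absolute terms T_C = 293.05 K and T_H = 333.15 K, so ΔT = 40.10 K.
COP_Carnot = T_H/ΔT = 333.15/40.10 = 8.308.
Resistance heating needs Ẇ_res = Q̇_H = 3.800 kW; the reversible heat pump needs only Ẇ_hp = Q̇_H/COP = 0.4574 kW.
Saving = 3.800 − 0.4574 = 3.343 kW.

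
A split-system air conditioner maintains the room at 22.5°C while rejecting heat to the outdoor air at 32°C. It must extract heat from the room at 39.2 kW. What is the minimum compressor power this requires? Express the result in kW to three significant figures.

In absolute terms T_C = 295.65 K and T_H = 305.15 K, so ΔT = 9.500 K.
COP_Carnot = T_C/ΔT = 295.65/9.500 = 31.12.
Ẇ_min = Q̇/COP_Carnot = 39.20/31.12 = 1.260 kW.

1.26 kW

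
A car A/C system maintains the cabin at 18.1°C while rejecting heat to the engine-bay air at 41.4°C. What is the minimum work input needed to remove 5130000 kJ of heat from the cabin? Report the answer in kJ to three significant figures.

In absolute terms T_C = 291.25 K and T_H = 314.55 K, so ΔT = 23.30 K.
The reversible limit is COP_R = T_C/ΔT = 12.50, so W_min = Q_C/COP = Q_C·ΔT/T_C.
W_min = 5130000 × 23.30/291.25 = 410400 kJ.

410000 kJ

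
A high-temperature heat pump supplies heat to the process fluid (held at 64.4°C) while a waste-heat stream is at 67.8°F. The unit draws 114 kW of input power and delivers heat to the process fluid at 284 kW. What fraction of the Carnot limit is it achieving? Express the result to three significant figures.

COP_actual = Q̇_H/Ẇ = 284.0/114.0 = 2.491.
In absolute terms T_C = 293.04 K and T_H = 337.55 K, so ΔT = 44.51 K.
COP_Carnot = T_H/ΔT = 337.55/44.51 = 7.583.
η_II = COP_actual/COP_Carnot = 2.491/7.583 = 0.3285.

0.329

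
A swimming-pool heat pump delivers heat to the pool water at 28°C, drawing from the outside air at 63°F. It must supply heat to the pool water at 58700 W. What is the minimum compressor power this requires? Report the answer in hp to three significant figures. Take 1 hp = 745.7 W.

2.82 hp

In absolute terms T_C = 290.37 K and T_H = 301.15 K, so ΔT = 10.78 K.
COP_Carnot = T_H/ΔT = 301.15/10.78 = 27.94.
Ẇ_min = Q̇/COP_Carnot = 58700/27.94 = 2101 W = 2.817 hp.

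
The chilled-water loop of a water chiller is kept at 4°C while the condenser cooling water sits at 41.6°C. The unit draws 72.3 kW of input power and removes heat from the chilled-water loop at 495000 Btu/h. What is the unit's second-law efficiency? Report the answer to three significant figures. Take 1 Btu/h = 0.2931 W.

Converting, Q̇_C = 495000 Btu/h = 145.1 kW, so COP_actual = Q̇_C/Ẇ = 145.1/72.30 = 2.007.
In absolute terms T_C = 277.15 K and T_H = 314.75 K, so ΔT = 37.60 K.
COP_Carnot = T_C/ΔT = 277.15/37.60 = 7.371.
η_II = COP_actual/COP_Carnot = 2.007/7.371 = 0.2722.

0.272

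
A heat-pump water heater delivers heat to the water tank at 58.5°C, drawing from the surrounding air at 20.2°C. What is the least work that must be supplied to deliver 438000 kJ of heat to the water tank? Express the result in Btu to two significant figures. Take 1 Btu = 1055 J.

In absolute terms T_C = 293.35 K and T_H = 331.65 K, so ΔT = 38.30 K.
The reversible limit is COP_HP = T_H/ΔT = 8.659, so W_min = Q_H/COP = Q_H·ΔT/T_H.
W_min = 438000 × 38.30/331.65 = 50580 kJ = 47940 Btu.

48000 Btu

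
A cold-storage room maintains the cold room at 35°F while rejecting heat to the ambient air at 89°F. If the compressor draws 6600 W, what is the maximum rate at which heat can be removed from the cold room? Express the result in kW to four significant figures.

60.46 kW

In absolute terms T_C = 274.82 K and T_H = 304.82 K, so ΔT = 30.00 K.
COP_Carnot = T_C/ΔT = 274.82/30.00 = 9.161.
Q̇_max = COP_Carnot × Ẇ = 9.161 × 6600 W = 60460 W = 60.46 kW.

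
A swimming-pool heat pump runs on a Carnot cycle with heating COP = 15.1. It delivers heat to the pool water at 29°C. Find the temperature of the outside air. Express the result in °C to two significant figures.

COP_HP = T_H/(T_H − T_C) gives T_H − T_C = T_H/COP.
With T_H = 302.15 K, T_C = 302.15 × (1 − 1/15.1) = 282.14 K.
Converting, 282.14 K = 8.99°C.

9.0 °C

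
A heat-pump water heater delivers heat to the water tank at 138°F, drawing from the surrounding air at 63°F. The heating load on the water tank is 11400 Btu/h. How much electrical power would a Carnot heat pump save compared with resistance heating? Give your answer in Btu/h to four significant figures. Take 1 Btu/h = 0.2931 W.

In absolute terms T_C = 290.37 K and T_H = 332.04 K, so ΔT = 41.67 K.
COP_Carnot = T_H/ΔT = 332.04/41.67 = 7.969.
Resistance heating needs Ẇ_res = Q̇_H = 11400 Btu/h; the reversible heat pump needs only Ẇ_hp = Q̇_H/COP = 1431 Btu/h.
Saving = 11400 − 1431 = 9969 Btu/h.

9969 Btu/h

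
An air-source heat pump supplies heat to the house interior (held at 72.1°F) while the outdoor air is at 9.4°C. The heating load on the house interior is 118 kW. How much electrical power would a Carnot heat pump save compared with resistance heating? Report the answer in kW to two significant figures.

110 kW

In absolute terms T_C = 282.55 K and T_H = 295.43 K, so ΔT = 12.88 K.
COP_Carnot = T_H/ΔT = 295.43/12.88 = 22.94.
Resistance heating needs Ẇ_res = Q̇_H = 118.0 kW; the reversible heat pump needs only Ẇ_hp = Q̇_H/COP = 5.144 kW.
Saving = 118.0 − 5.144 = 112.9 kW.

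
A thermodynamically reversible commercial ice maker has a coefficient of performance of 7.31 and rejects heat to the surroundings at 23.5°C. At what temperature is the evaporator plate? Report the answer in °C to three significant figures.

-12.2 °C

For a Carnot refrigerator COP_R = T_C/(T_H − T_C), so T_C = COP·T_H/(1 + COP).
With T_H = 296.65 K, T_C = 7.31 × 296.65/8.310 = 260.95 K.
Converting, 260.95 K = -12.20°C.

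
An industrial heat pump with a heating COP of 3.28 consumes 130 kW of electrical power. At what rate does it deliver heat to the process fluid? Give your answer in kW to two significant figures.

430 kW

Q̇_H = COP_HP × Ẇ = 3.28 × 130.0 = 426.4 kW.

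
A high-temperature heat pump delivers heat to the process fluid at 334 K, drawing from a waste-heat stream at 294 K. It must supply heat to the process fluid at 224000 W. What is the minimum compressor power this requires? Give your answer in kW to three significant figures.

26.8 kW

The reservoir spacing is ΔT = 334 − 294 = 40.00 K.
COP_Carnot = T_H/ΔT = 334.00/40.00 = 8.350.
Ẇ_min = Q̇/COP_Carnot = 224000/8.350 = 26830 W = 26.83 kW.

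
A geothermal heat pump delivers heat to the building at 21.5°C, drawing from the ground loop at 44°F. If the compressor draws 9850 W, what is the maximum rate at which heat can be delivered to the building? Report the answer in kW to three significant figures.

In absolute terms T_C = 279.82 K and T_H = 294.65 K, so ΔT = 14.83 K.
COP_Carnot = T_H/ΔT = 294.65/14.83 = 19.86.
Q̇_max = COP_Carnot × Ẇ = 19.86 × 9850 W = 195700 W = 195.7 kW.

196 kW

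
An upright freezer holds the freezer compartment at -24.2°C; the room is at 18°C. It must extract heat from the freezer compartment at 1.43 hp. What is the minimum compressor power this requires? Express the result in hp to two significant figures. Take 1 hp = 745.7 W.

In absolute terms T_C = 248.95 K and T_H = 291.15 K, so ΔT = 42.20 K.
COP_Carnot = T_C/ΔT = 248.95/42.20 = 5.899.
Ẇ_min = Q̇/COP_Carnot = 1.430/5.899 = 0.2424 hp.

0.24 hp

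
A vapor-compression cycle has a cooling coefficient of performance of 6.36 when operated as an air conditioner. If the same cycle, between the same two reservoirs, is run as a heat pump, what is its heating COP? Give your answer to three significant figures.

7.36

The first law on one cycle gives Q_H = Q_C + W, so Q_H/W = Q_C/W + 1.
COP_HP = COP_R + 1 = 6.36 + 1 = 7.36.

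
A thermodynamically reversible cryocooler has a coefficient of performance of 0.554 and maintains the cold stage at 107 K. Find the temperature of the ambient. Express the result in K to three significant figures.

COP_R = T_C/(T_H − T_C) gives T_H − T_C = T_C/COP.
With T_C = 107.00 K, T_H = 107.00 × (1 + 1/0.554) = 300.14 K.

300 K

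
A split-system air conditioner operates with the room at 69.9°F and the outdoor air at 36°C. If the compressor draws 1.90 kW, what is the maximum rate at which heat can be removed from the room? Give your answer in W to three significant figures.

37400 W

In absolute terms T_C = 294.21 K and T_H = 309.15 K, so ΔT = 14.94 K.
COP_Carnot = T_C/ΔT = 294.21/14.94 = 19.69.
Q̇_max = COP_Carnot × Ẇ = 19.69 × 1.900 kW = 37.40 kW = 37400 W.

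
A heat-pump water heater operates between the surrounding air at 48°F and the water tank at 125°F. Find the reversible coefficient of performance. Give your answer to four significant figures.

7.593

In absolute terms T_C = 282.04 K and T_H = 324.82 K, so ΔT = 42.78 K.
For a reversible cycle, COP_Carnot = T_H/ΔT = 324.82/42.78 = 7.593.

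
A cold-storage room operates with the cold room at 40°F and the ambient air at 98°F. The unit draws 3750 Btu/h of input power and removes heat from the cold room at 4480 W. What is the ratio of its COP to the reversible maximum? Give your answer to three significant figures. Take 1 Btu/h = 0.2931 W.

Converting, Q̇_C = 4480 W = 15280 Btu/h, so COP_actual = Q̇_C/Ẇ = 15280/3750 = 4.076.
In absolute terms T_C = 277.59 K and T_H = 309.82 K, so ΔT = 32.22 K.
COP_Carnot = T_C/ΔT = 277.59/32.22 = 8.615.
η_II = COP_actual/COP_Carnot = 4.076/8.615 = 0.4731.

0.473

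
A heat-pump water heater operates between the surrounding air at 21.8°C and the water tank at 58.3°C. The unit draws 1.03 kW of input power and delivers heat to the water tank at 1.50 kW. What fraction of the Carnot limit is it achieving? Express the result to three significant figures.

0.160

COP_actual = Q̇_H/Ẇ = 1.500/1.030 = 1.456.
In absolute terms T_C = 294.95 K and T_H = 331.45 K, so ΔT = 36.50 K.
COP_Carnot = T_H/ΔT = 331.45/36.50 = 9.081.
η_II = COP_actual/COP_Carnot = 1.456/9.081 = 0.1604.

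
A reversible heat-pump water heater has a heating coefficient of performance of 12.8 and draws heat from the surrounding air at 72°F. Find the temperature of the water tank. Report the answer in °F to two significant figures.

COP_HP = T_H/(T_H − T_C) rearranges to T_H = COP·T_C/(COP − 1).
With T_C = 295.37 K, T_H = 12.8 × 295.37/11.80 = 320.40 K.
Converting, 320.40 K = 117.06°F.

120 °F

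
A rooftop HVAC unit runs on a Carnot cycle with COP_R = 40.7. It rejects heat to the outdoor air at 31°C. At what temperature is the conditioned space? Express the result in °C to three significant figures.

For a Carnot refrigerator COP_R = T_C/(T_H − T_C), so T_C = COP·T_H/(1 + COP).
With T_H = 304.15 K, T_C = 40.7 × 304.15/41.70 = 296.86 K.
Converting, 296.86 K = 23.71°C.

23.7 °C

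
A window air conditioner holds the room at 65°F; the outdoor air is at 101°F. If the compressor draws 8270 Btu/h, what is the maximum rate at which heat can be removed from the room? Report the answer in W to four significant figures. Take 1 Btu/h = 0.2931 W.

In absolute terms T_C = 291.48 K and T_H = 311.48 K, so ΔT = 20.00 K.
COP_Carnot = T_C/ΔT = 291.48/20.00 = 14.57.
Q̇_max = COP_Carnot × Ẇ = 14.57 × 8270 Btu/h = 120500 Btu/h = 35330 W.

35330 W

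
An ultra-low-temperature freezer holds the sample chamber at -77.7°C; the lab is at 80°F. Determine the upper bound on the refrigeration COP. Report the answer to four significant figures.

1.873

In absolute terms T_C = 195.45 K and T_H = 299.82 K, so ΔT = 104.4 K.
For a reversible cycle, COP_Carnot = T_C/ΔT = 195.45/104.4 = 1.873.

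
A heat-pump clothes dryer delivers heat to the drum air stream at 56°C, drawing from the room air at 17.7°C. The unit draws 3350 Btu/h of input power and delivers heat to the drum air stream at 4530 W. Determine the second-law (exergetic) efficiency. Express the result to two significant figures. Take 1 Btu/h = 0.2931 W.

Converting, Q̇_H = 4530 W = 15460 Btu/h, so COP_actual = Q̇_H/Ẇ = 15460/3350 = 4.614.
In absolute terms T_C = 290.85 K and T_H = 329.15 K, so ΔT = 38.30 K.
COP_Carnot = T_H/ΔT = 329.15/38.30 = 8.594.
η_II = COP_actual/COP_Carnot = 4.614/8.594 = 0.5368.

0.54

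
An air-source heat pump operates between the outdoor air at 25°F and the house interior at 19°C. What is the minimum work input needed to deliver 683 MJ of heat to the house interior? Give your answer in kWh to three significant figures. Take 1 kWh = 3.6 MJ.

In absolute terms T_C = 269.26 K and T_H = 292.15 K, so ΔT = 22.89 K.
The reversible limit is COP_HP = T_H/ΔT = 12.76, so W_min = Q_H/COP = Q_H·ΔT/T_H.
W_min = 683.0 × 22.89/292.15 = 53.51 MJ = 14.86 kWh.

14.9 kWh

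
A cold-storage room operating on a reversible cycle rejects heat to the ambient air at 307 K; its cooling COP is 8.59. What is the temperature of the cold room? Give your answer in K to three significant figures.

275 K

For a Carnot refrigerator COP_R = T_C/(T_H − T_C), so T_C = COP·T_H/(1 + COP).
With T_H = 307.00 K, T_C = 8.59 × 307.00/9.590 = 274.99 K.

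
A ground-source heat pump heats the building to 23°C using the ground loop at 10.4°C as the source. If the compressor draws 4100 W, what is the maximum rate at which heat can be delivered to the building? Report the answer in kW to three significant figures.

In absolute terms T_C = 283.55 K and T_H = 296.15 K, so ΔT = 12.60 K.
COP_Carnot = T_H/ΔT = 296.15/12.60 = 23.50.
Q̇_max = COP_Carnot × Ẇ = 23.50 × 4100 W = 96370 W = 96.37 kW.

96.4 kW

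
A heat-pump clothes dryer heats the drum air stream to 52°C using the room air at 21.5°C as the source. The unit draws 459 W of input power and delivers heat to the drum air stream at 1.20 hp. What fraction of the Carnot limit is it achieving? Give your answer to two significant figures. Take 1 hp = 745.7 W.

0.18

Converting, Q̇_H = 1.200 hp = 894.8 W, so COP_actual = Q̇_H/Ẇ = 894.8/459.0 = 1.950.
In absolute terms T_C = 294.65 K and T_H = 325.15 K, so ΔT = 30.50 K.
COP_Carnot = T_H/ΔT = 325.15/30.50 = 10.66.
η_II = COP_actual/COP_Carnot = 1.950/10.66 = 0.1829.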